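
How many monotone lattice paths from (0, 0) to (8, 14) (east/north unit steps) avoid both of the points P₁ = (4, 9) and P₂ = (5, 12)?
Number of paths = 196400

Inclusion–exclusion. Total paths: C(22, 8) = 319770. Through P₁: C(13, 4)·C(9, 4) = 90090. Through P₂: C(17, 5)·C(5, 3) = 61880. Since P₁ is strictly southwest of P₂, a monotone path through both must visit P₁ then P₂; paths through both = C(13, 4)·C(4, 1)·C(5, 3) = 28600. Avoid both = 319770 − 90090 − 61880 + 28600 = 196400.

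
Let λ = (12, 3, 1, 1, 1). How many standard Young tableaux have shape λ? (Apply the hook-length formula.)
# SYT of shape (12, 3, 1, 1, 1) = 116025

Hook-length formula: f^λ = n! / Π hook(c), product over all cells c of the Young diagram. For λ = (12, 3, 1, 1, 1), n = 18 boxes. Hook lengths by row (left-to-right, top-to-bottom): [16, 12, 11, 9, 8, 7, 6, 5, 4, 3, 2, 1]; [6, 2, 1]; [3]; [2]; [1]. Product of hooks = 55180984320. So f^λ = 18! / 55180984320 = 6402373705728000 / 55180984320 = 116025.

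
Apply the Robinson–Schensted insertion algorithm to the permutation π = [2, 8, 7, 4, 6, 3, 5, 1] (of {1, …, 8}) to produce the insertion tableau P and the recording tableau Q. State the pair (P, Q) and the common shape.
P = [1, 3, 5] / [2, 6] / [4] / [7] / [8];  Q = [1, 2, 5] / [3, 7] / [4] / [6] / [8];  common shape = (3, 2, 1, 1, 1)

Row-insert the values π_1, π_2, … into P one at a time, bumping the leftmost entry strictly greater than the inserted value down to the next row. The recording tableau Q records, in position (i, j), the step at which that cell was added to P.
  Insert 2 (step 1): P = [2];  Q = [1]
  Insert 8 (step 2): P = [2, 8];  Q = [1, 2]
  Insert 7 (step 3): P = [2, 7] / [8];  Q = [1, 2] / [3]
  Insert 4 (step 4): P = [2, 4] / [7] / [8];  Q = [1, 2] / [3] / [4]
  Insert 6 (step 5): P = [2, 4, 6] / [7] / [8];  Q = [1, 2, 5] / [3] / [4]
  Insert 3 (step 6): P = [2, 3, 6] / [4] / [7] / [8];  Q = [1, 2, 5] / [3] / [4] / [6]
  Insert 5 (step 7): P = [2, 3, 5] / [4, 6] / [7] / [8];  Q = [1, 2, 5] / [3, 7] / [4] / [6]
  Insert 1 (step 8): P = [1, 3, 5] / [2, 6] / [4] / [7] / [8];  Q = [1, 2, 5] / [3, 7] / [4] / [6] / [8]
Final shape: (3, 2, 1, 1, 1).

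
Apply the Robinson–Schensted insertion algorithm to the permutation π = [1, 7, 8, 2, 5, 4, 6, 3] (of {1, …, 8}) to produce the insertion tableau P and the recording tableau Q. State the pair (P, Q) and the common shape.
P = [1, 2, 3, 6] / [4, 8] / [5] / [7];  Q = [1, 2, 3, 7] / [4, 5] / [6] / [8];  common shape = (4, 2, 1, 1)

Row-insert the values π_1, π_2, … into P one at a time, bumping the leftmost entry strictly greater than the inserted value down to the next row. The recording tableau Q records, in position (i, j), the step at which that cell was added to P.
  Insert 1 (step 1): P = [1];  Q = [1]
  Insert 7 (step 2): P = [1, 7];  Q = [1, 2]
  Insert 8 (step 3): P = [1, 7, 8];  Q = [1, 2, 3]
  Insert 2 (step 4): P = [1, 2, 8] / [7];  Q = [1, 2, 3] / [4]
  Insert 5 (step 5): P = [1, 2, 5] / [7, 8];  Q = [1, 2, 3] / [4, 5]
  Insert 4 (step 6): P = [1, 2, 4] / [5, 8] / [7];  Q = [1, 2, 3] / [4, 5] / [6]
  Insert 6 (step 7): P = [1, 2, 4, 6] / [5, 8] / [7];  Q = [1, 2, 3, 7] / [4, 5] / [6]
  Insert 3 (step 8): P = [1, 2, 3, 6] / [4, 8] / [5] / [7];  Q = [1, 2, 3, 7] / [4, 5] / [6] / [8]
Final shape: (4, 2, 1, 1).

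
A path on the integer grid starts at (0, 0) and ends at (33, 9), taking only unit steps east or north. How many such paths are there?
Number of paths = 445891810

A monotone lattice path from (0, 0) to (33, 9) consists of 33 east steps and 9 north steps in some order, so it is determined by which 33 of the 42 steps are east. The count is C(42, 33) = 445891810.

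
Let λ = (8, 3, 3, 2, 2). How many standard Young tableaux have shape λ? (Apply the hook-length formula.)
# SYT of shape (8, 3, 3, 2, 2) = 3508596

Hook-length formula: f^λ = n! / Π hook(c), product over all cells c of the Young diagram. For λ = (8, 3, 3, 2, 2), n = 18 boxes. Hook lengths by row (left-to-right, top-to-bottom): [12, 11, 8, 5, 4, 3, 2, 1]; [6, 5, 2]; [5, 4, 1]; [3, 2]; [2, 1]. Product of hooks = 1824768000. So f^λ = 18! / 1824768000 = 6402373705728000 / 1824768000 = 3508596.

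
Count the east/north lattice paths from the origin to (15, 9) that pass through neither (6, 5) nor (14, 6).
Number of paths = 838766

Inclusion–exclusion. Total paths: C(24, 15) = 1307504. Through P₁: C(11, 6)·C(13, 9) = 330330. Through P₂: C(20, 14)·C(4, 1) = 155040. Since P₁ is strictly southwest of P₂, a monotone path through both must visit P₁ then P₂; paths through both = C(11, 6)·C(9, 8)·C(4, 1) = 16632. Avoid both = 1307504 − 330330 − 155040 + 16632 = 838766.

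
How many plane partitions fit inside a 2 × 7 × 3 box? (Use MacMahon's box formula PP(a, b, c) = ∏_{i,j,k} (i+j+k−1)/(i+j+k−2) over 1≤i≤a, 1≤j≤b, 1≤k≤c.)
PP(2, 7, 3) = 4950

Evaluate the triple product over i = 1..2, j = 1..7, k = 1..3. The factors are (2/1) · (3/2) · (4/3) · (3/2) · (4/3) · (5/4) · (4/3) · (5/4) · … (42 factors total). The numerators and denominators telescope so the product is an integer; carrying out the multiplication exactly gives PP(2, 7, 3) = 4950.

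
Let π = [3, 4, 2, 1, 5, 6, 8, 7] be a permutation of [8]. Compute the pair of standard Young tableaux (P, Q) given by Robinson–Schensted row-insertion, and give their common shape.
P = [1, 4, 5, 6, 7] / [2, 8] / [3];  Q = [1, 2, 5, 6, 7] / [3, 8] / [4];  common shape = (5, 2, 1)

Row-insert the values π_1, π_2, … into P one at a time, bumping the leftmost entry strictly greater than the inserted value down to the next row. The recording tableau Q records, in position (i, j), the step at which that cell was added to P.
  Insert 3 (step 1): P = [3];  Q = [1]
  Insert 4 (step 2): P = [3, 4];  Q = [1, 2]
  Insert 2 (step 3): P = [2, 4] / [3];  Q = [1, 2] / [3]
  Insert 1 (step 4): P = [1, 4] / [2] / [3];  Q = [1, 2] / [3] / [4]
  Insert 5 (step 5): P = [1, 4, 5] / [2] / [3];  Q = [1, 2, 5] / [3] / [4]
  Insert 6 (step 6): P = [1, 4, 5, 6] / [2] / [3];  Q = [1, 2, 5, 6] / [3] / [4]
  Insert 8 (step 7): P = [1, 4, 5, 6, 8] / [2] / [3];  Q = [1, 2, 5, 6, 7] / [3] / [4]
  Insert 7 (step 8): P = [1, 4, 5, 6, 7] / [2, 8] / [3];  Q = [1, 2, 5, 6, 7] / [3, 8] / [4]
Final shape: (5, 2, 1).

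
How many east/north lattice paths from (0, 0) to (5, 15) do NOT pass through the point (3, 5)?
Number of paths = 11808

Total paths from (0, 0) to (5, 15): C(20, 5) = 15504. Paths through (3, 5): (paths (0, 0) → (3, 5)) × (paths (3, 5) → (5, 15)) = C(8, 3) · C(12, 2) = 56 · 66 = 3696. Avoidance count = 15504 − 3696 = 11808.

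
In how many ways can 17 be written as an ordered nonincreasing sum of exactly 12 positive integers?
p(17, 12 parts) = 7

Partitions of n into exactly k parts are in bijection with partitions of n − k into at most k parts (subtract 1 from each part). So p(17, exactly 12) = p(5, parts ≤ 12). Computing via the recurrence p(m, j) = p(m, j−1) + p(m−j, j) gives 7.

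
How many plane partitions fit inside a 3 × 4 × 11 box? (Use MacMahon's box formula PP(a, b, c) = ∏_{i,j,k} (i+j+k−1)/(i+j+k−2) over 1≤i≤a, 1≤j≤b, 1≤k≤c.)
PP(3, 4, 11) = 78835120

Evaluate the triple product over i = 1..3, j = 1..4, k = 1..11. The factors are (2/1) · (3/2) · (4/3) · (5/4) · (6/5) · (7/6) · (8/7) · (9/8) · … (132 factors total). The numerators and denominators telescope so the product is an integer; carrying out the multiplication exactly gives PP(3, 4, 11) = 78835120.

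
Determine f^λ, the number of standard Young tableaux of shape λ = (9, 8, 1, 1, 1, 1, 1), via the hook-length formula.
# SYT of shape (9, 8, 1, 1, 1, 1, 1) = 52527552

Hook-length formula: f^λ = n! / Π hook(c), product over all cells c of the Young diagram. For λ = (9, 8, 1, 1, 1, 1, 1), n = 22 boxes. Hook lengths by row (left-to-right, top-to-bottom): [15, 9, 8, 7, 6, 5, 4, 3, 1]; [13, 7, 6, 5, 4, 3, 2, 1]; [5]; [4]; [3]; [2]; [1]. Product of hooks = 21398307840000. So f^λ = 22! / 21398307840000 = 1124000727777607680000 / 21398307840000 = 52527552.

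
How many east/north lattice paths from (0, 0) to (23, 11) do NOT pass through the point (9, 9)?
Number of paths = 280263360

Total paths from (0, 0) to (23, 11): C(34, 23) = 286097760. Paths through (9, 9): (paths (0, 0) → (9, 9)) × (paths (9, 9) → (23, 11)) = C(18, 9) · C(16, 14) = 48620 · 120 = 5834400. Avoidance count = 286097760 − 5834400 = 280263360.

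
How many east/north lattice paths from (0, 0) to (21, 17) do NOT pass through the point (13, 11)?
Number of paths = 21285222948

Total paths from (0, 0) to (21, 17): C(38, 21) = 28781143380. Paths through (13, 11): (paths (0, 0) → (13, 11)) × (paths (13, 11) → (21, 17)) = C(24, 13) · C(14, 8) = 2496144 · 3003 = 7495920432. Avoidance count = 28781143380 − 7495920432 = 21285222948.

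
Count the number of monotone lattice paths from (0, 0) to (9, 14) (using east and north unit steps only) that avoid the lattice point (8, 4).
Number of paths = 811745

Total paths from (0, 0) to (9, 14): C(23, 9) = 817190. Paths through (8, 4): (paths (0, 0) → (8, 4)) × (paths (8, 4) → (9, 14)) = C(12, 8) · C(11, 1) = 495 · 11 = 5445. Avoidance count = 817190 − 5445 = 811745.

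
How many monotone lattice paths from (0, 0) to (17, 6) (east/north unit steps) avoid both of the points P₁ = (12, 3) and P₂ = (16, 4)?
Number of paths = 67757

Inclusion–exclusion. Total paths: C(23, 17) = 100947. Through P₁: C(15, 12)·C(8, 5) = 25480. Through P₂: C(20, 16)·C(3, 1) = 14535. Since P₁ is strictly southwest of P₂, a monotone path through both must visit P₁ then P₂; paths through both = C(15, 12)·C(5, 4)·C(3, 1) = 6825. Avoid both = 100947 − 25480 − 14535 + 6825 = 67757.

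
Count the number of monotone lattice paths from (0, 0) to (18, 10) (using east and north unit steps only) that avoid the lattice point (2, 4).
Number of paths = 12003915

Total paths from (0, 0) to (18, 10): C(28, 18) = 13123110. Paths through (2, 4): (paths (0, 0) → (2, 4)) × (paths (2, 4) → (18, 10)) = C(6, 2) · C(22, 16) = 15 · 74613 = 1119195. Avoidance count = 13123110 − 1119195 = 12003915.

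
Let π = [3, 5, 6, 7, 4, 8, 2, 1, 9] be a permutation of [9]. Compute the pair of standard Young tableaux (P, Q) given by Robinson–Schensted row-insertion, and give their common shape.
P = [1, 4, 6, 7, 8, 9] / [2] / [3] / [5];  Q = [1, 2, 3, 4, 6, 9] / [5] / [7] / [8];  common shape = (6, 1, 1, 1)

Row-insert the values π_1, π_2, … into P one at a time, bumping the leftmost entry strictly greater than the inserted value down to the next row. The recording tableau Q records, in position (i, j), the step at which that cell was added to P.
  Insert 3 (step 1): P = [3];  Q = [1]
  Insert 5 (step 2): P = [3, 5];  Q = [1, 2]
  Insert 6 (step 3): P = [3, 5, 6];  Q = [1, 2, 3]
  Insert 7 (step 4): P = [3, 5, 6, 7];  Q = [1, 2, 3, 4]
  Insert 4 (step 5): P = [3, 4, 6, 7] / [5];  Q = [1, 2, 3, 4] / [5]
  Insert 8 (step 6): P = [3, 4, 6, 7, 8] / [5];  Q = [1, 2, 3, 4, 6] / [5]
  Insert 2 (step 7): P = [2, 4, 6, 7, 8] / [3] / [5];  Q = [1, 2, 3, 4, 6] / [5] / [7]
  Insert 1 (step 8): P = [1, 4, 6, 7, 8] / [2] / [3] / [5];  Q = [1, 2, 3, 4, 6] / [5] / [7] / [8]
  Insert 9 (step 9): P = [1, 4, 6, 7, 8, 9] / [2] / [3] / [5];  Q = [1, 2, 3, 4, 6, 9] / [5] / [7] / [8]
Final shape: (6, 1, 1, 1).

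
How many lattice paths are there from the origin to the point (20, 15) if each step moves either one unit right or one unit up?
Number of paths = 3247943160

A monotone lattice path from (0, 0) to (20, 15) consists of 20 east steps and 15 north steps in some order, so it is determined by which 20 of the 35 steps are east. The count is C(35, 20) = 3247943160.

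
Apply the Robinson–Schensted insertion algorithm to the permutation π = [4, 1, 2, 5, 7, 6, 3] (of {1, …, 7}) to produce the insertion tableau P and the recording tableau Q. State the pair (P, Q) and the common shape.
P = [1, 2, 3, 6] / [4, 5] / [7];  Q = [1, 3, 4, 5] / [2, 6] / [7];  common shape = (4, 2, 1)

Row-insert the values π_1, π_2, … into P one at a time, bumping the leftmost entry strictly greater than the inserted value down to the next row. The recording tableau Q records, in position (i, j), the step at which that cell was added to P.
  Insert 4 (step 1): P = [4];  Q = [1]
  Insert 1 (step 2): P = [1] / [4];  Q = [1] / [2]
  Insert 2 (step 3): P = [1, 2] / [4];  Q = [1, 3] / [2]
  Insert 5 (step 4): P = [1, 2, 5] / [4];  Q = [1, 3, 4] / [2]
  Insert 7 (step 5): P = [1, 2, 5, 7] / [4];  Q = [1, 3, 4, 5] / [2]
  Insert 6 (step 6): P = [1, 2, 5, 6] / [4, 7];  Q = [1, 3, 4, 5] / [2, 6]
  Insert 3 (step 7): P = [1, 2, 3, 6] / [4, 5] / [7];  Q = [1, 3, 4, 5] / [2, 6] / [7]
Final shape: (4, 2, 1).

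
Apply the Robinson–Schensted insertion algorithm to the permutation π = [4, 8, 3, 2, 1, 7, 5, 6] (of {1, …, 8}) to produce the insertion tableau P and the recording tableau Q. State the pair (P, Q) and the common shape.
P = [1, 5, 6] / [2, 7] / [3, 8] / [4];  Q = [1, 2, 8] / [3, 6] / [4, 7] / [5];  common shape = (3, 2, 2, 1)

Row-insert the values π_1, π_2, … into P one at a time, bumping the leftmost entry strictly greater than the inserted value down to the next row. The recording tableau Q records, in position (i, j), the step at which that cell was added to P.
  Insert 4 (step 1): P = [4];  Q = [1]
  Insert 8 (step 2): P = [4, 8];  Q = [1, 2]
  Insert 3 (step 3): P = [3, 8] / [4];  Q = [1, 2] / [3]
  Insert 2 (step 4): P = [2, 8] / [3] / [4];  Q = [1, 2] / [3] / [4]
  Insert 1 (step 5): P = [1, 8] / [2] / [3] / [4];  Q = [1, 2] / [3] / [4] / [5]
  Insert 7 (step 6): P = [1, 7] / [2, 8] / [3] / [4];  Q = [1, 2] / [3, 6] / [4] / [5]
  Insert 5 (step 7): P = [1, 5] / [2, 7] / [3, 8] / [4];  Q = [1, 2] / [3, 6] / [4, 7] / [5]
  Insert 6 (step 8): P = [1, 5, 6] / [2, 7] / [3, 8] / [4];  Q = [1, 2, 8] / [3, 6] / [4, 7] / [5]
Final shape: (3, 2, 2, 1).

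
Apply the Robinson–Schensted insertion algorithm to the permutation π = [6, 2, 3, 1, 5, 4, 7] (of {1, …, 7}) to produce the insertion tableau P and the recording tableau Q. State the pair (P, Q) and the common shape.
P = [1, 3, 4, 7] / [2, 5] / [6];  Q = [1, 3, 5, 7] / [2, 6] / [4];  common shape = (4, 2, 1)

Row-insert the values π_1, π_2, … into P one at a time, bumping the leftmost entry strictly greater than the inserted value down to the next row. The recording tableau Q records, in position (i, j), the step at which that cell was added to P.
  Insert 6 (step 1): P = [6];  Q = [1]
  Insert 2 (step 2): P = [2] / [6];  Q = [1] / [2]
  Insert 3 (step 3): P = [2, 3] / [6];  Q = [1, 3] / [2]
  Insert 1 (step 4): P = [1, 3] / [2] / [6];  Q = [1, 3] / [2] / [4]
  Insert 5 (step 5): P = [1, 3, 5] / [2] / [6];  Q = [1, 3, 5] / [2] / [4]
  Insert 4 (step 6): P = [1, 3, 4] / [2, 5] / [6];  Q = [1, 3, 5] / [2, 6] / [4]
  Insert 7 (step 7): P = [1, 3, 4, 7] / [2, 5] / [6];  Q = [1, 3, 5, 7] / [2, 6] / [4]
Final shape: (4, 2, 1).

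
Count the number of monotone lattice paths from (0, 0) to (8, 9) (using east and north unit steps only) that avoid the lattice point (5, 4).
Number of paths = 17254

Total paths from (0, 0) to (8, 9): C(17, 8) = 24310. Paths through (5, 4): (paths (0, 0) → (5, 4)) × (paths (5, 4) → (8, 9)) = C(9, 5) · C(8, 3) = 126 · 56 = 7056. Avoidance count = 24310 − 7056 = 17254.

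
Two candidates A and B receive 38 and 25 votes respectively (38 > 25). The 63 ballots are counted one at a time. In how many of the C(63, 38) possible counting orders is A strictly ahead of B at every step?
Strict-lead orderings = 50428212886159017

Total orderings of the 63 votes with 38 for A: C(63, 38) = 244382877832924467. By the Bertrand ballot formula (Cycle Lemma / reflection principle), the number of orderings in which A is strictly ahead of B throughout is (p − q)/(p + q) · C(p + q, p) = (38 − 25)/(38 + 25) · 244382877832924467 = 50428212886159017.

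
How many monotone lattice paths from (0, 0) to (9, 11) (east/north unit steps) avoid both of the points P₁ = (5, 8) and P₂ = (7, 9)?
Number of paths = 77441

Inclusion–exclusion. Total paths: C(20, 9) = 167960. Through P₁: C(13, 5)·C(7, 4) = 45045. Through P₂: C(16, 7)·C(4, 2) = 68640. Since P₁ is strictly southwest of P₂, a monotone path through both must visit P₁ then P₂; paths through both = C(13, 5)·C(3, 2)·C(4, 2) = 23166. Avoid both = 167960 − 45045 − 68640 + 23166 = 77441.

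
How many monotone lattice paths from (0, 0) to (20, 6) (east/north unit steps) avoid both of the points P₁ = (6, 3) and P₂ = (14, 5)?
Number of paths = 118174

Inclusion–exclusion. Total paths: C(26, 20) = 230230. Through P₁: C(9, 6)·C(17, 14) = 57120. Through P₂: C(19, 14)·C(7, 6) = 81396. Since P₁ is strictly southwest of P₂, a monotone path through both must visit P₁ then P₂; paths through both = C(9, 6)·C(10, 8)·C(7, 6) = 26460. Avoid both = 230230 − 57120 − 81396 + 26460 = 118174.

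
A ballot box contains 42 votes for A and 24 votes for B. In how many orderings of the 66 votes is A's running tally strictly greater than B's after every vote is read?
Strict-lead orderings = 170301657026428200

Total orderings of the 66 votes with 42 for A: C(66, 42) = 624439409096903400. By the Bertrand ballot formula (Cycle Lemma / reflection principle), the number of orderings in which A is strictly ahead of B throughout is (p − q)/(p + q) · C(p + q, p) = (42 − 24)/(42 + 24) · 624439409096903400 = 170301657026428200.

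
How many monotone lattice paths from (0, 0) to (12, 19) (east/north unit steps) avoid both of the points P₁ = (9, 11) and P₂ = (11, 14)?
Number of paths = 96740325

Inclusion–exclusion. Total paths: C(31, 12) = 141120525. Through P₁: C(20, 9)·C(11, 3) = 27713400. Through P₂: C(25, 11)·C(6, 1) = 26744400. Since P₁ is strictly southwest of P₂, a monotone path through both must visit P₁ then P₂; paths through both = C(20, 9)·C(5, 2)·C(6, 1) = 10077600. Avoid both = 141120525 − 27713400 − 26744400 + 10077600 = 96740325.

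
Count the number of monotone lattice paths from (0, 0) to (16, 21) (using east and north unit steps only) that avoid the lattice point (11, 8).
Number of paths = 12228188094

Total paths from (0, 0) to (16, 21): C(37, 16) = 12875774670. Paths through (11, 8): (paths (0, 0) → (11, 8)) × (paths (11, 8) → (16, 21)) = C(19, 11) · C(18, 5) = 75582 · 8568 = 647586576. Avoidance count = 12875774670 − 647586576 = 12228188094.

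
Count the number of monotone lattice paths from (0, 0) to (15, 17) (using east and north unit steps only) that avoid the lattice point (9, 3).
Number of paths = 557195520

Total paths from (0, 0) to (15, 17): C(32, 15) = 565722720. Paths through (9, 3): (paths (0, 0) → (9, 3)) × (paths (9, 3) → (15, 17)) = C(12, 9) · C(20, 6) = 220 · 38760 = 8527200. Avoidance count = 565722720 − 8527200 = 557195520.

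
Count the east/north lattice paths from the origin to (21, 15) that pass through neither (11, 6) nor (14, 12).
Number of paths = 3390458512

Inclusion–exclusion. Total paths: C(36, 21) = 5567902560. Through P₁: C(17, 11)·C(19, 10) = 1143270128. Through P₂: C(26, 14)·C(10, 7) = 1158924000. Since P₁ is strictly southwest of P₂, a monotone path through both must visit P₁ then P₂; paths through both = C(17, 11)·C(9, 3)·C(10, 7) = 124750080. Avoid both = 5567902560 − 1143270128 − 1158924000 + 124750080 = 3390458512.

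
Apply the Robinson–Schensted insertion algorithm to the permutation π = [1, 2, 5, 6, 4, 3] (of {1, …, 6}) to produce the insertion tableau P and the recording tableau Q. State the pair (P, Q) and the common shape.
P = [1, 2, 3, 6] / [4] / [5];  Q = [1, 2, 3, 4] / [5] / [6];  common shape = (4, 1, 1)

Row-insert the values π_1, π_2, … into P one at a time, bumping the leftmost entry strictly greater than the inserted value down to the next row. The recording tableau Q records, in position (i, j), the step at which that cell was added to P.
  Insert 1 (step 1): P = [1];  Q = [1]
  Insert 2 (step 2): P = [1, 2];  Q = [1, 2]
  Insert 5 (step 3): P = [1, 2, 5];  Q = [1, 2, 3]
  Insert 6 (step 4): P = [1, 2, 5, 6];  Q = [1, 2, 3, 4]
  Insert 4 (step 5): P = [1, 2, 4, 6] / [5];  Q = [1, 2, 3, 4] / [5]
  Insert 3 (step 6): P = [1, 2, 3, 6] / [4] / [5];  Q = [1, 2, 3, 4] / [5] / [6]
Final shape: (4, 1, 1).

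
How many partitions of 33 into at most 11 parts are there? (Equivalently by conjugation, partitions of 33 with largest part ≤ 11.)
p(33, parts ≤ 11) = 6751

Use the recurrence p(n, m) = p(n, m−1) + p(n−m, m): either the largest part is < m (count p(n, m−1)) or the largest part is exactly m (remove one copy of m, count p(n−m, m)). With p(0, ·) = 1 this gives p(33, parts ≤ 11) = 6751. (By conjugating Young diagrams, this also counts partitions of 33 into at most 11 parts.)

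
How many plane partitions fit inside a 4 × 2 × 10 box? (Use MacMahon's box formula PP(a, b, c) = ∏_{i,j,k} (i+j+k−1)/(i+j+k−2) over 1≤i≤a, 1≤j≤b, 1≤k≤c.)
PP(4, 2, 10) = 273273

Evaluate the triple product over i = 1..4, j = 1..2, k = 1..10. The factors are (2/1) · (3/2) · (4/3) · (5/4) · (6/5) · (7/6) · (8/7) · (9/8) · … (80 factors total). The numerators and denominators telescope so the product is an integer; carrying out the multiplication exactly gives PP(4, 2, 10) = 273273.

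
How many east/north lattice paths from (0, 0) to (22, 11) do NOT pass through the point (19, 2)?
Number of paths = 193490520

Total paths from (0, 0) to (22, 11): C(33, 22) = 193536720. Paths through (19, 2): (paths (0, 0) → (19, 2)) × (paths (19, 2) → (22, 11)) = C(21, 19) · C(12, 3) = 210 · 220 = 46200. Avoidance count = 193536720 − 46200 = 193490520.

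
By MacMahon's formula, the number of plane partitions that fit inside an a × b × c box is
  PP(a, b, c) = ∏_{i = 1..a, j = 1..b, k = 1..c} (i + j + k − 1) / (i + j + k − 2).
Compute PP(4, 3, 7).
PP(4, 3, 7) = 1557270

Evaluate the triple product over i = 1..4, j = 1..3, k = 1..7. The factors are (2/1) · (3/2) · (4/3) · (5/4) · (6/5) · (7/6) · (8/7) · (3/2) · … (84 factors total). The numerators and denominators telescope so the product is an integer; carrying out the multiplication exactly gives PP(4, 3, 7) = 1557270.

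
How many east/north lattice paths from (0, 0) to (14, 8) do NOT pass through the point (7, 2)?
Number of paths = 257994

Total paths from (0, 0) to (14, 8): C(22, 14) = 319770. Paths through (7, 2): (paths (0, 0) → (7, 2)) × (paths (7, 2) → (14, 8)) = C(9, 7) · C(13, 7) = 36 · 1716 = 61776. Avoidance count = 319770 − 61776 = 257994.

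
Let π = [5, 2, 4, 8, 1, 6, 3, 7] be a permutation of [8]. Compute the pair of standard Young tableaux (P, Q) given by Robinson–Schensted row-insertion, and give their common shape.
P = [1, 3, 6, 7] / [2, 4] / [5, 8];  Q = [1, 3, 4, 8] / [2, 6] / [5, 7];  common shape = (4, 2, 2)

Row-insert the values π_1, π_2, … into P one at a time, bumping the leftmost entry strictly greater than the inserted value down to the next row. The recording tableau Q records, in position (i, j), the step at which that cell was added to P.
  Insert 5 (step 1): P = [5];  Q = [1]
  Insert 2 (step 2): P = [2] / [5];  Q = [1] / [2]
  Insert 4 (step 3): P = [2, 4] / [5];  Q = [1, 3] / [2]
  Insert 8 (step 4): P = [2, 4, 8] / [5];  Q = [1, 3, 4] / [2]
  Insert 1 (step 5): P = [1, 4, 8] / [2] / [5];  Q = [1, 3, 4] / [2] / [5]
  Insert 6 (step 6): P = [1, 4, 6] / [2, 8] / [5];  Q = [1, 3, 4] / [2, 6] / [5]
  Insert 3 (step 7): P = [1, 3, 6] / [2, 4] / [5, 8];  Q = [1, 3, 4] / [2, 6] / [5, 7]
  Insert 7 (step 8): P = [1, 3, 6, 7] / [2, 4] / [5, 8];  Q = [1, 3, 4, 8] / [2, 6] / [5, 7]
Final shape: (4, 2, 2).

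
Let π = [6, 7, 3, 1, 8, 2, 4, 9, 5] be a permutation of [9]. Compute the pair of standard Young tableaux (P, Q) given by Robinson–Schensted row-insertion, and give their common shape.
P = [1, 2, 4, 5] / [3, 7, 8, 9] / [6];  Q = [1, 2, 5, 8] / [3, 6, 7, 9] / [4];  common shape = (4, 4, 1)

Row-insert the values π_1, π_2, … into P one at a time, bumping the leftmost entry strictly greater than the inserted value down to the next row. The recording tableau Q records, in position (i, j), the step at which that cell was added to P.
  Insert 6 (step 1): P = [6];  Q = [1]
  Insert 7 (step 2): P = [6, 7];  Q = [1, 2]
  Insert 3 (step 3): P = [3, 7] / [6];  Q = [1, 2] / [3]
  Insert 1 (step 4): P = [1, 7] / [3] / [6];  Q = [1, 2] / [3] / [4]
  Insert 8 (step 5): P = [1, 7, 8] / [3] / [6];  Q = [1, 2, 5] / [3] / [4]
  Insert 2 (step 6): P = [1, 2, 8] / [3, 7] / [6];  Q = [1, 2, 5] / [3, 6] / [4]
  Insert 4 (step 7): P = [1, 2, 4] / [3, 7, 8] / [6];  Q = [1, 2, 5] / [3, 6, 7] / [4]
  Insert 9 (step 8): P = [1, 2, 4, 9] / [3, 7, 8] / [6];  Q = [1, 2, 5, 8] / [3, 6, 7] / [4]
  Insert 5 (step 9): P = [1, 2, 4, 5] / [3, 7, 8, 9] / [6];  Q = [1, 2, 5, 8] / [3, 6, 7, 9] / [4]
Final shape: (4, 4, 1).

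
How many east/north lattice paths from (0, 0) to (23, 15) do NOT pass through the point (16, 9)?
Number of paths = 11965541460

Total paths from (0, 0) to (23, 15): C(38, 23) = 15471286560. Paths through (16, 9): (paths (0, 0) → (16, 9)) × (paths (16, 9) → (23, 15)) = C(25, 16) · C(13, 7) = 2042975 · 1716 = 3505745100. Avoidance count = 15471286560 − 3505745100 = 11965541460.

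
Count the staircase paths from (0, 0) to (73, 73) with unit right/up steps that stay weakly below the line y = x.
C_73 = 79463489365077377841208237632349268884500

These NE paths below the diagonal are counted by the Catalan number C_n = (1/(n + 1)) · C(2n, n). For n = 73: C_73 = (1/74) · C(146, 73) = 5880298213015725960249409584793845897453000/74 = 79463489365077377841208237632349268884500.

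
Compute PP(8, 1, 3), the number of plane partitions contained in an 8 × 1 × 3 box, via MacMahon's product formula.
PP(8, 1, 3) = 165

Evaluate the triple product over i = 1..8, j = 1..1, k = 1..3. The factors are (2/1) · (3/2) · (4/3) · (3/2) · (4/3) · (5/4) · (4/3) · (5/4) · … (24 factors total). The numerators and denominators telescope so the product is an integer; carrying out the multiplication exactly gives PP(8, 1, 3) = 165.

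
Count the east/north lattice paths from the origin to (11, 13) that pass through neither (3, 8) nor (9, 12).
Number of paths = 1505949

Inclusion–exclusion. Total paths: C(24, 11) = 2496144. Through P₁: C(11, 3)·C(13, 8) = 212355. Through P₂: C(21, 9)·C(3, 2) = 881790. Since P₁ is strictly southwest of P₂, a monotone path through both must visit P₁ then P₂; paths through both = C(11, 3)·C(10, 6)·C(3, 2) = 103950. Avoid both = 2496144 − 212355 − 881790 + 103950 = 1505949.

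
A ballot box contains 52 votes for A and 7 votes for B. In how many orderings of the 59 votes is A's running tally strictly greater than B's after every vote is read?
Strict-lead orderings = 260198730

Total orderings of the 59 votes with 52 for A: C(59, 52) = 341149446. By the Bertrand ballot formula (Cycle Lemma / reflection principle), the number of orderings in which A is strictly ahead of B throughout is (p − q)/(p + q) · C(p + q, p) = (52 − 7)/(52 + 7) · 341149446 = 260198730.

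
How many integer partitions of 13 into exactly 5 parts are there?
p(13, 5 parts) = 18

Partitions of n into exactly k parts ↔ partitions of n − k into at most k parts (subtract 1 from each part). For n = 13, k = 5, the partitions are: 9+1+1+1+1, 8+2+1+1+1, 7+3+1+1+1, 7+2+2+1+1, 6+4+1+1+1, 6+3+2+1+1, 6+2+2+2+1, 5+5+1+1+1, 5+4+2+1+1, 5+3+3+1+1, 5+3+2+2+1, 5+2+2+2+2, 4+4+3+1+1, 4+4+2+2+1, 4+3+3+2+1, 4+3+2+2+2, 3+3+3+3+1, 3+3+3+2+2. Count = 18.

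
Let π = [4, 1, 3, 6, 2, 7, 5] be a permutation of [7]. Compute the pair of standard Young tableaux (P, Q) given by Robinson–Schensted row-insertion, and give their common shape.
P = [1, 2, 5, 7] / [3, 6] / [4];  Q = [1, 3, 4, 6] / [2, 7] / [5];  common shape = (4, 2, 1)

Row-insert the values π_1, π_2, … into P one at a time, bumping the leftmost entry strictly greater than the inserted value down to the next row. The recording tableau Q records, in position (i, j), the step at which that cell was added to P.
  Insert 4 (step 1): P = [4];  Q = [1]
  Insert 1 (step 2): P = [1] / [4];  Q = [1] / [2]
  Insert 3 (step 3): P = [1, 3] / [4];  Q = [1, 3] / [2]
  Insert 6 (step 4): P = [1, 3, 6] / [4];  Q = [1, 3, 4] / [2]
  Insert 2 (step 5): P = [1, 2, 6] / [3] / [4];  Q = [1, 3, 4] / [2] / [5]
  Insert 7 (step 6): P = [1, 2, 6, 7] / [3] / [4];  Q = [1, 3, 4, 6] / [2] / [5]
  Insert 5 (step 7): P = [1, 2, 5, 7] / [3, 6] / [4];  Q = [1, 3, 4, 6] / [2, 7] / [5]
Final shape: (4, 2, 1).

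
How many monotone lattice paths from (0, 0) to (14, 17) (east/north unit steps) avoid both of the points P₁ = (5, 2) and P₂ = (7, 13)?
Number of paths = 212683881

Inclusion–exclusion. Total paths: C(31, 14) = 265182525. Through P₁: C(7, 5)·C(24, 9) = 27457584. Through P₂: C(20, 7)·C(11, 7) = 25581600. Since P₁ is strictly southwest of P₂, a monotone path through both must visit P₁ then P₂; paths through both = C(7, 5)·C(13, 2)·C(11, 7) = 540540. Avoid both = 265182525 − 27457584 − 25581600 + 540540 = 212683881.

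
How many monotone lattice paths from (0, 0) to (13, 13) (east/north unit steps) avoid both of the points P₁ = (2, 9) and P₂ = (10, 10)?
Number of paths = 6640305

Inclusion–exclusion. Total paths: C(26, 13) = 10400600. Through P₁: C(11, 2)·C(15, 11) = 75075. Through P₂: C(20, 10)·C(6, 3) = 3695120. Since P₁ is strictly southwest of P₂, a monotone path through both must visit P₁ then P₂; paths through both = C(11, 2)·C(9, 8)·C(6, 3) = 9900. Avoid both = 10400600 − 75075 − 3695120 + 9900 = 6640305.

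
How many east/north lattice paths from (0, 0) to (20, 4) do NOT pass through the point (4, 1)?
Number of paths = 5781

Total paths from (0, 0) to (20, 4): C(24, 20) = 10626. Paths through (4, 1): (paths (0, 0) → (4, 1)) × (paths (4, 1) → (20, 4)) = C(5, 4) · C(19, 16) = 5 · 969 = 4845. Avoidance count = 10626 − 4845 = 5781.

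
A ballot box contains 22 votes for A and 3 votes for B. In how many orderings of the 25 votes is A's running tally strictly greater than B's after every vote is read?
Strict-lead orderings = 1748

Total orderings of the 25 votes with 22 for A: C(25, 22) = 2300. By the Bertrand ballot formula (Cycle Lemma / reflection principle), the number of orderings in which A is strictly ahead of B throughout is (p − q)/(p + q) · C(p + q, p) = (22 − 3)/(22 + 3) · 2300 = 1748.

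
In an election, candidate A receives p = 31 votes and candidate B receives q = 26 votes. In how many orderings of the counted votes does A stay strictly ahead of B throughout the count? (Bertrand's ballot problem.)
Strict-lead orderings = 1072007803888560

Total orderings of the 57 votes with 31 for A: C(57, 31) = 12220888964329584. By the Bertrand ballot formula (Cycle Lemma / reflection principle), the number of orderings in which A is strictly ahead of B throughout is (p − q)/(p + q) · C(p + q, p) = (31 − 26)/(31 + 26) · 12220888964329584 = 1072007803888560.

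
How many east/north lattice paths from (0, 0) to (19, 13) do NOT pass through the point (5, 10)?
Number of paths = 345331560

Total paths from (0, 0) to (19, 13): C(32, 19) = 347373600. Paths through (5, 10): (paths (0, 0) → (5, 10)) × (paths (5, 10) → (19, 13)) = C(15, 5) · C(17, 14) = 3003 · 680 = 2042040. Avoidance count = 347373600 − 2042040 = 345331560.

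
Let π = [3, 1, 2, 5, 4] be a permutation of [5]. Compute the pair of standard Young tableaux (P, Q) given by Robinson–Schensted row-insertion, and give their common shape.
P = [1, 2, 4] / [3, 5];  Q = [1, 3, 4] / [2, 5];  common shape = (3, 2)

Row-insert the values π_1, π_2, … into P one at a time, bumping the leftmost entry strictly greater than the inserted value down to the next row. The recording tableau Q records, in position (i, j), the step at which that cell was added to P.
  Insert 3 (step 1): P = [3];  Q = [1]
  Insert 1 (step 2): P = [1] / [3];  Q = [1] / [2]
  Insert 2 (step 3): P = [1, 2] / [3];  Q = [1, 3] / [2]
  Insert 5 (step 4): P = [1, 2, 5] / [3];  Q = [1, 3, 4] / [2]
  Insert 4 (step 5): P = [1, 2, 4] / [3, 5];  Q = [1, 3, 4] / [2, 5]
Final shape: (3, 2).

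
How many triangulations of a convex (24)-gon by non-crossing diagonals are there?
C_22 = 91482563640

These polygon triangulations are counted by the Catalan number C_n = (1/(n + 1)) · C(2n, n). For n = 22: C_22 = (1/23) · C(44, 22) = 2104098963720/23 = 91482563640.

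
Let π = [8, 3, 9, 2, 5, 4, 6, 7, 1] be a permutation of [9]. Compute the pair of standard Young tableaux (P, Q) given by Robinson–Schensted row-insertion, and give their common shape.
P = [1, 4, 6, 7] / [2, 5] / [3, 9] / [8];  Q = [1, 3, 7, 8] / [2, 5] / [4, 6] / [9];  common shape = (4, 2, 2, 1)

Row-insert the values π_1, π_2, … into P one at a time, bumping the leftmost entry strictly greater than the inserted value down to the next row. The recording tableau Q records, in position (i, j), the step at which that cell was added to P.
  Insert 8 (step 1): P = [8];  Q = [1]
  Insert 3 (step 2): P = [3] / [8];  Q = [1] / [2]
  Insert 9 (step 3): P = [3, 9] / [8];  Q = [1, 3] / [2]
  Insert 2 (step 4): P = [2, 9] / [3] / [8];  Q = [1, 3] / [2] / [4]
  Insert 5 (step 5): P = [2, 5] / [3, 9] / [8];  Q = [1, 3] / [2, 5] / [4]
  Insert 4 (step 6): P = [2, 4] / [3, 5] / [8, 9];  Q = [1, 3] / [2, 5] / [4, 6]
  Insert 6 (step 7): P = [2, 4, 6] / [3, 5] / [8, 9];  Q = [1, 3, 7] / [2, 5] / [4, 6]
  Insert 7 (step 8): P = [2, 4, 6, 7] / [3, 5] / [8, 9];  Q = [1, 3, 7, 8] / [2, 5] / [4, 6]
  Insert 1 (step 9): P = [1, 4, 6, 7] / [2, 5] / [3, 9] / [8];  Q = [1, 3, 7, 8] / [2, 5] / [4, 6] / [9]
Final shape: (4, 2, 2, 1).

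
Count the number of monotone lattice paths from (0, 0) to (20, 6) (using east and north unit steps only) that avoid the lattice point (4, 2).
Number of paths = 157555

Total paths from (0, 0) to (20, 6): C(26, 20) = 230230. Paths through (4, 2): (paths (0, 0) → (4, 2)) × (paths (4, 2) → (20, 6)) = C(6, 4) · C(20, 16) = 15 · 4845 = 72675. Avoidance count = 230230 − 72675 = 157555.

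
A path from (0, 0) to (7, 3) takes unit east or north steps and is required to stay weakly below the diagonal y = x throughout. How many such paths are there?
Number of paths = 75

By the reflection principle (André's argument), the number of monotone paths to (7, 3) with n ≤ m that never go above y = x is C(10, 7) − C(10, 8) = 120 − 45 = 75.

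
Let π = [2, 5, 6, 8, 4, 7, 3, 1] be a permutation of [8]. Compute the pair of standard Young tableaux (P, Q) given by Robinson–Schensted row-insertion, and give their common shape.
P = [1, 3, 6, 7] / [2, 8] / [4] / [5];  Q = [1, 2, 3, 4] / [5, 6] / [7] / [8];  common shape = (4, 2, 1, 1)

Row-insert the values π_1, π_2, … into P one at a time, bumping the leftmost entry strictly greater than the inserted value down to the next row. The recording tableau Q records, in position (i, j), the step at which that cell was added to P.
  Insert 2 (step 1): P = [2];  Q = [1]
  Insert 5 (step 2): P = [2, 5];  Q = [1, 2]
  Insert 6 (step 3): P = [2, 5, 6];  Q = [1, 2, 3]
  Insert 8 (step 4): P = [2, 5, 6, 8];  Q = [1, 2, 3, 4]
  Insert 4 (step 5): P = [2, 4, 6, 8] / [5];  Q = [1, 2, 3, 4] / [5]
  Insert 7 (step 6): P = [2, 4, 6, 7] / [5, 8];  Q = [1, 2, 3, 4] / [5, 6]
  Insert 3 (step 7): P = [2, 3, 6, 7] / [4, 8] / [5];  Q = [1, 2, 3, 4] / [5, 6] / [7]
  Insert 1 (step 8): P = [1, 3, 6, 7] / [2, 8] / [4] / [5];  Q = [1, 2, 3, 4] / [5, 6] / [7] / [8]
Final shape: (4, 2, 1, 1).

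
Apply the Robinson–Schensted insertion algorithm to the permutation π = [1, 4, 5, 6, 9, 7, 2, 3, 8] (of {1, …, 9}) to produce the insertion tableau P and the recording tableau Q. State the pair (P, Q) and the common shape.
P = [1, 2, 3, 6, 7, 8] / [4, 5] / [9];  Q = [1, 2, 3, 4, 5, 9] / [6, 8] / [7];  common shape = (6, 2, 1)

Row-insert the values π_1, π_2, … into P one at a time, bumping the leftmost entry strictly greater than the inserted value down to the next row. The recording tableau Q records, in position (i, j), the step at which that cell was added to P.
  Insert 1 (step 1): P = [1];  Q = [1]
  Insert 4 (step 2): P = [1, 4];  Q = [1, 2]
  Insert 5 (step 3): P = [1, 4, 5];  Q = [1, 2, 3]
  Insert 6 (step 4): P = [1, 4, 5, 6];  Q = [1, 2, 3, 4]
  Insert 9 (step 5): P = [1, 4, 5, 6, 9];  Q = [1, 2, 3, 4, 5]
  Insert 7 (step 6): P = [1, 4, 5, 6, 7] / [9];  Q = [1, 2, 3, 4, 5] / [6]
  Insert 2 (step 7): P = [1, 2, 5, 6, 7] / [4] / [9];  Q = [1, 2, 3, 4, 5] / [6] / [7]
  Insert 3 (step 8): P = [1, 2, 3, 6, 7] / [4, 5] / [9];  Q = [1, 2, 3, 4, 5] / [6, 8] / [7]
  Insert 8 (step 9): P = [1, 2, 3, 6, 7, 8] / [4, 5] / [9];  Q = [1, 2, 3, 4, 5, 9] / [6, 8] / [7]
Final shape: (6, 2, 1).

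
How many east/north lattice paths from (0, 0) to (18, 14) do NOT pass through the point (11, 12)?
Number of paths = 422760792

Total paths from (0, 0) to (18, 14): C(32, 18) = 471435600. Paths through (11, 12): (paths (0, 0) → (11, 12)) × (paths (11, 12) → (18, 14)) = C(23, 11) · C(9, 7) = 1352078 · 36 = 48674808. Avoidance count = 471435600 − 48674808 = 422760792.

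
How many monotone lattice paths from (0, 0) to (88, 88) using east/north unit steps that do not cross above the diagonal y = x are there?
C_88 = 64633260585762914370496637486146181462681535261000

These NE paths below the diagonal are counted by the Catalan number C_n = (1/(n + 1)) · C(2n, n). For n = 88: C_88 = (1/89) · C(176, 88) = 5752360192132899378974200736267010150178656638229000/89 = 64633260585762914370496637486146181462681535261000.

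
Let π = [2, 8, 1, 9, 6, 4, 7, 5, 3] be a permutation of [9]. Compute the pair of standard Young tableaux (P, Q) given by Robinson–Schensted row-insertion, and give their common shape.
P = [1, 3, 5] / [2, 4, 7] / [6, 9] / [8];  Q = [1, 2, 4] / [3, 5, 7] / [6, 8] / [9];  common shape = (3, 3, 2, 1)

Row-insert the values π_1, π_2, … into P one at a time, bumping the leftmost entry strictly greater than the inserted value down to the next row. The recording tableau Q records, in position (i, j), the step at which that cell was added to P.
  Insert 2 (step 1): P = [2];  Q = [1]
  Insert 8 (step 2): P = [2, 8];  Q = [1, 2]
  Insert 1 (step 3): P = [1, 8] / [2];  Q = [1, 2] / [3]
  Insert 9 (step 4): P = [1, 8, 9] / [2];  Q = [1, 2, 4] / [3]
  Insert 6 (step 5): P = [1, 6, 9] / [2, 8];  Q = [1, 2, 4] / [3, 5]
  Insert 4 (step 6): P = [1, 4, 9] / [2, 6] / [8];  Q = [1, 2, 4] / [3, 5] / [6]
  Insert 7 (step 7): P = [1, 4, 7] / [2, 6, 9] / [8];  Q = [1, 2, 4] / [3, 5, 7] / [6]
  Insert 5 (step 8): P = [1, 4, 5] / [2, 6, 7] / [8, 9];  Q = [1, 2, 4] / [3, 5, 7] / [6, 8]
  Insert 3 (step 9): P = [1, 3, 5] / [2, 4, 7] / [6, 9] / [8];  Q = [1, 2, 4] / [3, 5, 7] / [6, 8] / [9]
Final shape: (3, 3, 2, 1).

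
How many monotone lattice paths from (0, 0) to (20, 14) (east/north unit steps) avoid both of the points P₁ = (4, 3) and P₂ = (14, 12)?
Number of paths = 755764155

Inclusion–exclusion. Total paths: C(34, 20) = 1391975640. Through P₁: C(7, 4)·C(27, 16) = 456326325. Through P₂: C(26, 14)·C(8, 6) = 270415600. Since P₁ is strictly southwest of P₂, a monotone path through both must visit P₁ then P₂; paths through both = C(7, 4)·C(19, 10)·C(8, 6) = 90530440. Avoid both = 1391975640 − 456326325 − 270415600 + 90530440 = 755764155.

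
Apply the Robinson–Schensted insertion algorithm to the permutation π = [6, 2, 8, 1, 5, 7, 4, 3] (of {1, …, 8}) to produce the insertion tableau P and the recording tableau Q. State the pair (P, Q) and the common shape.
P = [1, 3, 7] / [2, 4] / [5, 8] / [6];  Q = [1, 3, 6] / [2, 5] / [4, 7] / [8];  common shape = (3, 2, 2, 1)

Row-insert the values π_1, π_2, … into P one at a time, bumping the leftmost entry strictly greater than the inserted value down to the next row. The recording tableau Q records, in position (i, j), the step at which that cell was added to P.
  Insert 6 (step 1): P = [6];  Q = [1]
  Insert 2 (step 2): P = [2] / [6];  Q = [1] / [2]
  Insert 8 (step 3): P = [2, 8] / [6];  Q = [1, 3] / [2]
  Insert 1 (step 4): P = [1, 8] / [2] / [6];  Q = [1, 3] / [2] / [4]
  Insert 5 (step 5): P = [1, 5] / [2, 8] / [6];  Q = [1, 3] / [2, 5] / [4]
  Insert 7 (step 6): P = [1, 5, 7] / [2, 8] / [6];  Q = [1, 3, 6] / [2, 5] / [4]
  Insert 4 (step 7): P = [1, 4, 7] / [2, 5] / [6, 8];  Q = [1, 3, 6] / [2, 5] / [4, 7]
  Insert 3 (step 8): P = [1, 3, 7] / [2, 4] / [5, 8] / [6];  Q = [1, 3, 6] / [2, 5] / [4, 7] / [8]
Final shape: (3, 2, 2, 1).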